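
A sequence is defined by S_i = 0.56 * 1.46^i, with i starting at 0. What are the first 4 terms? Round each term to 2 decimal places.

This is a geometric sequence.
i=0: S_0 = 0.56 * 1.46^0 = 0.56
i=1: S_1 = 0.56 * 1.46^1 ≈ 0.82
i=2: S_2 = 0.56 * 1.46^2 ≈ 1.19
i=3: S_3 = 0.56 * 1.46^3 ≈ 1.74
The first 4 terms are: [0.56, 0.82, 1.19, 1.74]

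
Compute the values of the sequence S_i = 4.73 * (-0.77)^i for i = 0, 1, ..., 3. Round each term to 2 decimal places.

This is a geometric sequence.
i=0: S_0 = 4.73 * (-0.77)^0 = 4.73
i=1: S_1 = 4.73 * (-0.77)^1 ≈ -3.64
i=2: S_2 = 4.73 * (-0.77)^2 ≈ 2.8
i=3: S_3 = 4.73 * (-0.77)^3 ≈ -2.16
The first 4 terms are: [4.73, -3.64, 2.8, -2.16]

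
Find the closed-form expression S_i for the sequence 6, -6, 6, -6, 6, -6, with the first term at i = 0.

Check ratios: -6 / 6 = -1.0
Common ratio r = -1.
First term a = 6.
Formula: S_i = 6 * (-1)^i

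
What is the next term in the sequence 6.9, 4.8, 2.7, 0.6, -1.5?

Differences: 4.8 - 6.9 = -2.1
This is an arithmetic sequence with common difference d = -2.1.
Next term = -1.5 + -2.1 = -3.6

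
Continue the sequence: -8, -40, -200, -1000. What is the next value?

Ratios: -40 / -8 = 5.0
This is a geometric sequence with common ratio r = 5.
Next term = -1000 * 5 = -5000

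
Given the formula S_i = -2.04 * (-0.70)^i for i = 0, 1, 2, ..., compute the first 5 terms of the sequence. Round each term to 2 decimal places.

This is a geometric sequence.
i=0: S_0 = -2.04 * (-0.7)^0 = -2.04
i=1: S_1 = -2.04 * (-0.7)^1 ≈ 1.43
i=2: S_2 = -2.04 * (-0.7)^2 ≈ -1.0
i=3: S_3 = -2.04 * (-0.7)^3 ≈ 0.7
i=4: S_4 = -2.04 * (-0.7)^4 ≈ -0.49
The first 5 terms are: [-2.04, 1.43, -1.0, 0.7, -0.49]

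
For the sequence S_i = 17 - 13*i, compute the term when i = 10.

S_10 = 17 + -13*10 = 17 + -130 = -113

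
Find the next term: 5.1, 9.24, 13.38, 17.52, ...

Differences: 9.24 - 5.1 = 4.14
This is an arithmetic sequence with common difference d = 4.14.
Next term = 17.52 + 4.14 = 21.66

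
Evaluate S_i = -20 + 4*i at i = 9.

S_9 = -20 + 4*9 = -20 + 36 = 16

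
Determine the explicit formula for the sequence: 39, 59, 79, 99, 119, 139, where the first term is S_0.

Check differences: 59 - 39 = 20
79 - 59 = 20
Common difference d = 20.
First term a = 39.
Formula: S_i = 39 + 20*i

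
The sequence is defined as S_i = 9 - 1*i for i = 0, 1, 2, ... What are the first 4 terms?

This is an arithmetic sequence.
i=0: S_0 = 9 + -1*0 = 9
i=1: S_1 = 9 + -1*1 = 8
i=2: S_2 = 9 + -1*2 = 7
i=3: S_3 = 9 + -1*3 = 6
The first 4 terms are: [9, 8, 7, 6]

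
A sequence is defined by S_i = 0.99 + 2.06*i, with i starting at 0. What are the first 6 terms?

This is an arithmetic sequence.
i=0: S_0 = 0.99 + 2.06*0 = 0.99
i=1: S_1 = 0.99 + 2.06*1 = 3.05
i=2: S_2 = 0.99 + 2.06*2 = 5.11
i=3: S_3 = 0.99 + 2.06*3 = 7.17
i=4: S_4 = 0.99 + 2.06*4 = 9.23
i=5: S_5 = 0.99 + 2.06*5 = 11.29
The first 6 terms are: [0.99, 3.05, 5.11, 7.17, 9.23, 11.29]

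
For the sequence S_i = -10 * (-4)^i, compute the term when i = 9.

S_9 = -10 * (-4)^9 = -10 * -262144 = 2621440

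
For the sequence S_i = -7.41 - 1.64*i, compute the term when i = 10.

S_10 = -7.41 + -1.64*10 = -7.41 + -16.4 = -23.81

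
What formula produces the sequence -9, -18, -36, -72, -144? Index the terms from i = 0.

Check ratios: -18 / -9 = 2.0
Common ratio r = 2.
First term a = -9.
Formula: S_i = -9 * 2^i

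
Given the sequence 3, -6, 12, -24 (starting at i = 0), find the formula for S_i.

Check ratios: -6 / 3 = -2.0
Common ratio r = -2.
First term a = 3.
Formula: S_i = 3 * (-2)^i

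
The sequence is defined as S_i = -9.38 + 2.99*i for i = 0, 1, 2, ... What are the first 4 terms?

This is an arithmetic sequence.
i=0: S_0 = -9.38 + 2.99*0 = -9.38
i=1: S_1 = -9.38 + 2.99*1 = -6.39
i=2: S_2 = -9.38 + 2.99*2 = -3.4
i=3: S_3 = -9.38 + 2.99*3 = -0.41
The first 4 terms are: [-9.38, -6.39, -3.4, -0.41]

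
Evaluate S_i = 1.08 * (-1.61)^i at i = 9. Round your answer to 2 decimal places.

S_9 = 1.08 * (-1.61)^9 ≈ 1.08 * -72.683 ≈ -78.5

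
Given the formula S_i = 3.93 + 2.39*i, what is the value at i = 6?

S_6 = 3.93 + 2.39*6 = 3.93 + 14.34 = 18.27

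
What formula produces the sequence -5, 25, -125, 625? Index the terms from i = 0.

Check ratios: 25 / -5 = -5.0
Common ratio r = -5.
First term a = -5.
Formula: S_i = -5 * (-5)^i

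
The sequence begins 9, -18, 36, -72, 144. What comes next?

Ratios: -18 / 9 = -2.0
This is a geometric sequence with common ratio r = -2.
Next term = 144 * -2 = -288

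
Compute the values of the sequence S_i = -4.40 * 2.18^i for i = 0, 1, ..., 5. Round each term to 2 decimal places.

This is a geometric sequence.
i=0: S_0 = -4.4 * 2.18^0 = -4.4
i=1: S_1 = -4.4 * 2.18^1 ≈ -9.59
i=2: S_2 = -4.4 * 2.18^2 ≈ -20.91
i=3: S_3 = -4.4 * 2.18^3 ≈ -45.59
i=4: S_4 = -4.4 * 2.18^4 ≈ -99.38
i=5: S_5 = -4.4 * 2.18^5 ≈ -216.64
The first 6 terms are: [-4.4, -9.59, -20.91, -45.59, -99.38, -216.64]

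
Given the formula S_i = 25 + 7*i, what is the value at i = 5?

S_5 = 25 + 7*5 = 25 + 35 = 60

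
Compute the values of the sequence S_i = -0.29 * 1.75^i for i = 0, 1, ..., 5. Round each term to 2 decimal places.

This is a geometric sequence.
i=0: S_0 = -0.29 * 1.75^0 = -0.29
i=1: S_1 = -0.29 * 1.75^1 ≈ -0.51
i=2: S_2 = -0.29 * 1.75^2 ≈ -0.89
i=3: S_3 = -0.29 * 1.75^3 ≈ -1.55
i=4: S_4 = -0.29 * 1.75^4 ≈ -2.72
i=5: S_5 = -0.29 * 1.75^5 ≈ -4.76
The first 6 terms are: [-0.29, -0.51, -0.89, -1.55, -2.72, -4.76]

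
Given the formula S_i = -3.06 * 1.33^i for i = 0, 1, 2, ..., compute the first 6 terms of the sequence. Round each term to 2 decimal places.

This is a geometric sequence.
i=0: S_0 = -3.06 * 1.33^0 = -3.06
i=1: S_1 = -3.06 * 1.33^1 ≈ -4.07
i=2: S_2 = -3.06 * 1.33^2 ≈ -5.41
i=3: S_3 = -3.06 * 1.33^3 ≈ -7.2
i=4: S_4 = -3.06 * 1.33^4 ≈ -9.57
i=5: S_5 = -3.06 * 1.33^5 ≈ -12.73
The first 6 terms are: [-3.06, -4.07, -5.41, -7.2, -9.57, -12.73]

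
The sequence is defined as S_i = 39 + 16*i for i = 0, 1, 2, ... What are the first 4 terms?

This is an arithmetic sequence.
i=0: S_0 = 39 + 16*0 = 39
i=1: S_1 = 39 + 16*1 = 55
i=2: S_2 = 39 + 16*2 = 71
i=3: S_3 = 39 + 16*3 = 87
The first 4 terms are: [39, 55, 71, 87]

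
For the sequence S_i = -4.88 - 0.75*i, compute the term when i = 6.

S_6 = -4.88 + -0.75*6 = -4.88 + -4.5 = -9.38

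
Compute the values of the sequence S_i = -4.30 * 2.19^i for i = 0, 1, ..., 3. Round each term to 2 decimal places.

This is a geometric sequence.
i=0: S_0 = -4.3 * 2.19^0 = -4.3
i=1: S_1 = -4.3 * 2.19^1 ≈ -9.42
i=2: S_2 = -4.3 * 2.19^2 ≈ -20.62
i=3: S_3 = -4.3 * 2.19^3 ≈ -45.16
The first 4 terms are: [-4.3, -9.42, -20.62, -45.16]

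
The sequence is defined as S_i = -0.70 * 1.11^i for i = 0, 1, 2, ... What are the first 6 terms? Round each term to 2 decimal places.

This is a geometric sequence.
i=0: S_0 = -0.7 * 1.11^0 = -0.7
i=1: S_1 = -0.7 * 1.11^1 ≈ -0.78
i=2: S_2 = -0.7 * 1.11^2 ≈ -0.86
i=3: S_3 = -0.7 * 1.11^3 ≈ -0.96
i=4: S_4 = -0.7 * 1.11^4 ≈ -1.06
i=5: S_5 = -0.7 * 1.11^5 ≈ -1.18
The first 6 terms are: [-0.7, -0.78, -0.86, -0.96, -1.06, -1.18]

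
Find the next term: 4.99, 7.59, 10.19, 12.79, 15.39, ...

Differences: 7.59 - 4.99 = 2.6
This is an arithmetic sequence with common difference d = 2.6.
Next term = 15.39 + 2.6 = 17.99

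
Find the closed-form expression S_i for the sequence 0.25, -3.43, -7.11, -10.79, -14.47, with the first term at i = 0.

Check differences: -3.43 - 0.25 = -3.68
-7.11 - -3.43 = -3.68
Common difference d = -3.68.
First term a = 0.25.
Formula: S_i = 0.25 - 3.68*i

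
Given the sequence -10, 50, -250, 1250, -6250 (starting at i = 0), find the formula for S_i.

Check ratios: 50 / -10 = -5.0
Common ratio r = -5.
First term a = -10.
Formula: S_i = -10 * (-5)^i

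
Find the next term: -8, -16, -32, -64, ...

Ratios: -16 / -8 = 2.0
This is a geometric sequence with common ratio r = 2.
Next term = -64 * 2 = -128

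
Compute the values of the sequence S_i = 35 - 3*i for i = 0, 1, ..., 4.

This is an arithmetic sequence.
i=0: S_0 = 35 + -3*0 = 35
i=1: S_1 = 35 + -3*1 = 32
i=2: S_2 = 35 + -3*2 = 29
i=3: S_3 = 35 + -3*3 = 26
i=4: S_4 = 35 + -3*4 = 23
The first 5 terms are: [35, 32, 29, 26, 23]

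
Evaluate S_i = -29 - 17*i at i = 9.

S_9 = -29 + -17*9 = -29 + -153 = -182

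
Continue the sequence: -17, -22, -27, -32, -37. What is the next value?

Differences: -22 - -17 = -5
This is an arithmetic sequence with common difference d = -5.
Next term = -37 + -5 = -42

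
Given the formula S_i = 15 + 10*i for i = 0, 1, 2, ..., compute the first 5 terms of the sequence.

This is an arithmetic sequence.
i=0: S_0 = 15 + 10*0 = 15
i=1: S_1 = 15 + 10*1 = 25
i=2: S_2 = 15 + 10*2 = 35
i=3: S_3 = 15 + 10*3 = 45
i=4: S_4 = 15 + 10*4 = 55
The first 5 terms are: [15, 25, 35, 45, 55]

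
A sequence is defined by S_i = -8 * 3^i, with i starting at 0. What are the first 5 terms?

This is a geometric sequence.
i=0: S_0 = -8 * 3^0 = -8
i=1: S_1 = -8 * 3^1 = -24
i=2: S_2 = -8 * 3^2 = -72
i=3: S_3 = -8 * 3^3 = -216
i=4: S_4 = -8 * 3^4 = -648
The first 5 terms are: [-8, -24, -72, -216, -648]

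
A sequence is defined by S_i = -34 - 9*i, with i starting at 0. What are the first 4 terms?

This is an arithmetic sequence.
i=0: S_0 = -34 + -9*0 = -34
i=1: S_1 = -34 + -9*1 = -43
i=2: S_2 = -34 + -9*2 = -52
i=3: S_3 = -34 + -9*3 = -61
The first 4 terms are: [-34, -43, -52, -61]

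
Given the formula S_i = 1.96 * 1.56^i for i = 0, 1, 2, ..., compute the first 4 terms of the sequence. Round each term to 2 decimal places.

This is a geometric sequence.
i=0: S_0 = 1.96 * 1.56^0 = 1.96
i=1: S_1 = 1.96 * 1.56^1 ≈ 3.06
i=2: S_2 = 1.96 * 1.56^2 ≈ 4.77
i=3: S_3 = 1.96 * 1.56^3 ≈ 7.44
The first 4 terms are: [1.96, 3.06, 4.77, 7.44]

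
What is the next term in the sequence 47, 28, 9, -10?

Differences: 28 - 47 = -19
This is an arithmetic sequence with common difference d = -19.
Next term = -10 + -19 = -29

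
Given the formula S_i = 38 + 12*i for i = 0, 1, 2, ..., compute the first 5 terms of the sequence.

This is an arithmetic sequence.
i=0: S_0 = 38 + 12*0 = 38
i=1: S_1 = 38 + 12*1 = 50
i=2: S_2 = 38 + 12*2 = 62
i=3: S_3 = 38 + 12*3 = 74
i=4: S_4 = 38 + 12*4 = 86
The first 5 terms are: [38, 50, 62, 74, 86]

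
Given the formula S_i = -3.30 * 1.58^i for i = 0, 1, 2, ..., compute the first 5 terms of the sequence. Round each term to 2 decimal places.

This is a geometric sequence.
i=0: S_0 = -3.3 * 1.58^0 = -3.3
i=1: S_1 = -3.3 * 1.58^1 ≈ -5.21
i=2: S_2 = -3.3 * 1.58^2 ≈ -8.24
i=3: S_3 = -3.3 * 1.58^3 ≈ -13.02
i=4: S_4 = -3.3 * 1.58^4 ≈ -20.57
The first 5 terms are: [-3.3, -5.21, -8.24, -13.02, -20.57]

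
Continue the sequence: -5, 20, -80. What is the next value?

Ratios: 20 / -5 = -4.0
This is a geometric sequence with common ratio r = -4.
Next term = -80 * -4 = 320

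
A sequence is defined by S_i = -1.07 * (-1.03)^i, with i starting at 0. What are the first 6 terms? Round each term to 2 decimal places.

This is a geometric sequence.
i=0: S_0 = -1.07 * (-1.03)^0 = -1.07
i=1: S_1 = -1.07 * (-1.03)^1 ≈ 1.1
i=2: S_2 = -1.07 * (-1.03)^2 ≈ -1.14
i=3: S_3 = -1.07 * (-1.03)^3 ≈ 1.17
i=4: S_4 = -1.07 * (-1.03)^4 ≈ -1.2
i=5: S_5 = -1.07 * (-1.03)^5 ≈ 1.24
The first 6 terms are: [-1.07, 1.1, -1.14, 1.17, -1.2, 1.24]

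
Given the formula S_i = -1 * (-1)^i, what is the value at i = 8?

S_8 = -1 * (-1)^8 = -1 * 1 = -1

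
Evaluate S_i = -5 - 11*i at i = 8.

S_8 = -5 + -11*8 = -5 + -88 = -93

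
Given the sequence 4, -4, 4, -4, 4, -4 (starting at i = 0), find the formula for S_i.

Check ratios: -4 / 4 = -1.0
Common ratio r = -1.
First term a = 4.
Formula: S_i = 4 * (-1)^i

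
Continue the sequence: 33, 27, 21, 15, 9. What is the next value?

Differences: 27 - 33 = -6
This is an arithmetic sequence with common difference d = -6.
Next term = 9 + -6 = 3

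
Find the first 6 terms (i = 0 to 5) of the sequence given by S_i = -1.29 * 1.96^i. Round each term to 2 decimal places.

This is a geometric sequence.
i=0: S_0 = -1.29 * 1.96^0 = -1.29
i=1: S_1 = -1.29 * 1.96^1 ≈ -2.53
i=2: S_2 = -1.29 * 1.96^2 ≈ -4.96
i=3: S_3 = -1.29 * 1.96^3 ≈ -9.71
i=4: S_4 = -1.29 * 1.96^4 ≈ -19.04
i=5: S_5 = -1.29 * 1.96^5 ≈ -37.31
The first 6 terms are: [-1.29, -2.53, -4.96, -9.71, -19.04, -37.31]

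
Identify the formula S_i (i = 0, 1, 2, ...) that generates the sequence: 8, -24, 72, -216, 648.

Check ratios: -24 / 8 = -3.0
Common ratio r = -3.
First term a = 8.
Formula: S_i = 8 * (-3)^i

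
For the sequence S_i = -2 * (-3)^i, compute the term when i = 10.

S_10 = -2 * (-3)^10 = -2 * 59049 = -118098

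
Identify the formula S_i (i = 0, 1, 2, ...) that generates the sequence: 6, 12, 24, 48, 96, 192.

Check ratios: 12 / 6 = 2.0
Common ratio r = 2.
First term a = 6.
Formula: S_i = 6 * 2^i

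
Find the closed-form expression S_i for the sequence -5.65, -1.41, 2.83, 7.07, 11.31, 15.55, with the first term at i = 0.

Check differences: -1.41 - -5.65 = 4.24
2.83 - -1.41 = 4.24
Common difference d = 4.24.
First term a = -5.65.
Formula: S_i = -5.65 + 4.24*i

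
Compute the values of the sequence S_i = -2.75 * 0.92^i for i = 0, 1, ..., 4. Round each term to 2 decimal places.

This is a geometric sequence.
i=0: S_0 = -2.75 * 0.92^0 = -2.75
i=1: S_1 = -2.75 * 0.92^1 = -2.53
i=2: S_2 = -2.75 * 0.92^2 ≈ -2.33
i=3: S_3 = -2.75 * 0.92^3 ≈ -2.14
i=4: S_4 = -2.75 * 0.92^4 ≈ -1.97
The first 5 terms are: [-2.75, -2.53, -2.33, -2.14, -1.97]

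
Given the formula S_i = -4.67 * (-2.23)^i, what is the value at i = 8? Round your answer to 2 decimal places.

S_8 = -4.67 * (-2.23)^8 ≈ -4.67 * 611.5598 ≈ -2855.98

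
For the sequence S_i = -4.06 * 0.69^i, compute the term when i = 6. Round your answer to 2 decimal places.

S_6 = -4.06 * 0.69^6 ≈ -4.06 * 0.1079 ≈ -0.44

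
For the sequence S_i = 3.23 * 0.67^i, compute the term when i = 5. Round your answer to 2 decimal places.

S_5 = 3.23 * 0.67^5 ≈ 3.23 * 0.135 ≈ 0.44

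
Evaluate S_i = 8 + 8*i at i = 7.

S_7 = 8 + 8*7 = 8 + 56 = 64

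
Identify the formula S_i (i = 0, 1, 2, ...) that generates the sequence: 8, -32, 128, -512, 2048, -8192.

Check ratios: -32 / 8 = -4.0
Common ratio r = -4.
First term a = 8.
Formula: S_i = 8 * (-4)^i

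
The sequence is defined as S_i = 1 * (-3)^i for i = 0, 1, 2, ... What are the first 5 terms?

This is a geometric sequence.
i=0: S_0 = 1 * (-3)^0 = 1
i=1: S_1 = 1 * (-3)^1 = -3
i=2: S_2 = 1 * (-3)^2 = 9
i=3: S_3 = 1 * (-3)^3 = -27
i=4: S_4 = 1 * (-3)^4 = 81
The first 5 terms are: [1, -3, 9, -27, 81]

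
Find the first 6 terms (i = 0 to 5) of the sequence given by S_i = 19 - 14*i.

This is an arithmetic sequence.
i=0: S_0 = 19 + -14*0 = 19
i=1: S_1 = 19 + -14*1 = 5
i=2: S_2 = 19 + -14*2 = -9
i=3: S_3 = 19 + -14*3 = -23
i=4: S_4 = 19 + -14*4 = -37
i=5: S_5 = 19 + -14*5 = -51
The first 6 terms are: [19, 5, -9, -23, -37, -51]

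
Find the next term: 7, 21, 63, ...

Ratios: 21 / 7 = 3.0
This is a geometric sequence with common ratio r = 3.
Next term = 63 * 3 = 189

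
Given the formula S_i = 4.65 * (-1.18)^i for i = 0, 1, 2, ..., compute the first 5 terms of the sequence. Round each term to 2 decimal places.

This is a geometric sequence.
i=0: S_0 = 4.65 * (-1.18)^0 = 4.65
i=1: S_1 = 4.65 * (-1.18)^1 ≈ -5.49
i=2: S_2 = 4.65 * (-1.18)^2 ≈ 6.47
i=3: S_3 = 4.65 * (-1.18)^3 ≈ -7.64
i=4: S_4 = 4.65 * (-1.18)^4 ≈ 9.02
The first 5 terms are: [4.65, -5.49, 6.47, -7.64, 9.02]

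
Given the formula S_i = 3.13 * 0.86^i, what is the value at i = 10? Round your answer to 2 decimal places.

S_10 = 3.13 * 0.86^10 ≈ 3.13 * 0.2213 ≈ 0.69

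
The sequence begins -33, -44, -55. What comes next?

Differences: -44 - -33 = -11
This is an arithmetic sequence with common difference d = -11.
Next term = -55 + -11 = -66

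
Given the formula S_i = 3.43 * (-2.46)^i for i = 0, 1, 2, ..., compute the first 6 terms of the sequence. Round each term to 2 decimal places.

This is a geometric sequence.
i=0: S_0 = 3.43 * (-2.46)^0 = 3.43
i=1: S_1 = 3.43 * (-2.46)^1 ≈ -8.44
i=2: S_2 = 3.43 * (-2.46)^2 ≈ 20.76
i=3: S_3 = 3.43 * (-2.46)^3 ≈ -51.06
i=4: S_4 = 3.43 * (-2.46)^4 ≈ 125.61
i=5: S_5 = 3.43 * (-2.46)^5 ≈ -309.01
The first 6 terms are: [3.43, -8.44, 20.76, -51.06, 125.61, -309.01]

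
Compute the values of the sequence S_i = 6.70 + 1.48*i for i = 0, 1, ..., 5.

This is an arithmetic sequence.
i=0: S_0 = 6.7 + 1.48*0 = 6.7
i=1: S_1 = 6.7 + 1.48*1 = 8.18
i=2: S_2 = 6.7 + 1.48*2 = 9.66
i=3: S_3 = 6.7 + 1.48*3 = 11.14
i=4: S_4 = 6.7 + 1.48*4 = 12.62
i=5: S_5 = 6.7 + 1.48*5 = 14.1
The first 6 terms are: [6.7, 8.18, 9.66, 11.14, 12.62, 14.1]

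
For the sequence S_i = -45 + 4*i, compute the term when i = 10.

S_10 = -45 + 4*10 = -45 + 40 = -5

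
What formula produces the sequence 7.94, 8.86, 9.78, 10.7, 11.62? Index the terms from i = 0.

Check differences: 8.86 - 7.94 = 0.92
9.78 - 8.86 = 0.92
Common difference d = 0.92.
First term a = 7.94.
Formula: S_i = 7.94 + 0.92*i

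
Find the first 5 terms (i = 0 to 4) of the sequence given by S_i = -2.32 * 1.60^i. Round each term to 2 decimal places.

This is a geometric sequence.
i=0: S_0 = -2.32 * 1.6^0 = -2.32
i=1: S_1 = -2.32 * 1.6^1 ≈ -3.71
i=2: S_2 = -2.32 * 1.6^2 ≈ -5.94
i=3: S_3 = -2.32 * 1.6^3 ≈ -9.5
i=4: S_4 = -2.32 * 1.6^4 ≈ -15.2
The first 5 terms are: [-2.32, -3.71, -5.94, -9.5, -15.2]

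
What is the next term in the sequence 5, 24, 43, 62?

Differences: 24 - 5 = 19
This is an arithmetic sequence with common difference d = 19.
Next term = 62 + 19 = 81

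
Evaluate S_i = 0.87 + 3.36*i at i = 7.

S_7 = 0.87 + 3.36*7 = 0.87 + 23.52 = 24.39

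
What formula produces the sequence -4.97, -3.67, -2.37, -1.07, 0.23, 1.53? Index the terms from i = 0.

Check differences: -3.67 - -4.97 = 1.3
-2.37 - -3.67 = 1.3
Common difference d = 1.3.
First term a = -4.97.
Formula: S_i = -4.97 + 1.30*i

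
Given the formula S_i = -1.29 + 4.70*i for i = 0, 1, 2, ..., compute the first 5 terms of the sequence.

This is an arithmetic sequence.
i=0: S_0 = -1.29 + 4.7*0 = -1.29
i=1: S_1 = -1.29 + 4.7*1 = 3.41
i=2: S_2 = -1.29 + 4.7*2 = 8.11
i=3: S_3 = -1.29 + 4.7*3 = 12.81
i=4: S_4 = -1.29 + 4.7*4 = 17.51
The first 5 terms are: [-1.29, 3.41, 8.11, 12.81, 17.51]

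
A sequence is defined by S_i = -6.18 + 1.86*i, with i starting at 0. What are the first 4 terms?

This is an arithmetic sequence.
i=0: S_0 = -6.18 + 1.86*0 = -6.18
i=1: S_1 = -6.18 + 1.86*1 = -4.32
i=2: S_2 = -6.18 + 1.86*2 = -2.46
i=3: S_3 = -6.18 + 1.86*3 = -0.6
The first 4 terms are: [-6.18, -4.32, -2.46, -0.6]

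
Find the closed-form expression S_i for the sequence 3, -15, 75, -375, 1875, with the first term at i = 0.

Check ratios: -15 / 3 = -5.0
Common ratio r = -5.
First term a = 3.
Formula: S_i = 3 * (-5)^i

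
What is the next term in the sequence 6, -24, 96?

Ratios: -24 / 6 = -4.0
This is a geometric sequence with common ratio r = -4.
Next term = 96 * -4 = -384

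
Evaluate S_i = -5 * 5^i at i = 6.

S_6 = -5 * 5^6 = -5 * 15625 = -78125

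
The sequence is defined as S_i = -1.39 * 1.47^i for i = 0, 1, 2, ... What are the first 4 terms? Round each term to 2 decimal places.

This is a geometric sequence.
i=0: S_0 = -1.39 * 1.47^0 = -1.39
i=1: S_1 = -1.39 * 1.47^1 ≈ -2.04
i=2: S_2 = -1.39 * 1.47^2 ≈ -3.0
i=3: S_3 = -1.39 * 1.47^3 ≈ -4.42
The first 4 terms are: [-1.39, -2.04, -3.0, -4.42]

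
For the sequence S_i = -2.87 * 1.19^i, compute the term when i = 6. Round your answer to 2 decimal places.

S_6 = -2.87 * 1.19^6 ≈ -2.87 * 2.8398 ≈ -8.15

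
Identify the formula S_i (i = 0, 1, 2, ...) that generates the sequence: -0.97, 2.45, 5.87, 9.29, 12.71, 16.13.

Check differences: 2.45 - -0.97 = 3.42
5.87 - 2.45 = 3.42
Common difference d = 3.42.
First term a = -0.97.
Formula: S_i = -0.97 + 3.42*i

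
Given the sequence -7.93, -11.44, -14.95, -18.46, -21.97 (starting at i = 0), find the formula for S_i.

Check differences: -11.44 - -7.93 = -3.51
-14.95 - -11.44 = -3.51
Common difference d = -3.51.
First term a = -7.93.
Formula: S_i = -7.93 - 3.51*i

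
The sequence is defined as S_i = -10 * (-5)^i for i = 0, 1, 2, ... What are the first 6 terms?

This is a geometric sequence.
i=0: S_0 = -10 * (-5)^0 = -10
i=1: S_1 = -10 * (-5)^1 = 50
i=2: S_2 = -10 * (-5)^2 = -250
i=3: S_3 = -10 * (-5)^3 = 1250
i=4: S_4 = -10 * (-5)^4 = -6250
i=5: S_5 = -10 * (-5)^5 = 31250
The first 6 terms are: [-10, 50, -250, 1250, -6250, 31250]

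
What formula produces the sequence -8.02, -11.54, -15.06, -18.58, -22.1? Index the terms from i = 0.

Check differences: -11.54 - -8.02 = -3.52
-15.06 - -11.54 = -3.52
Common difference d = -3.52.
First term a = -8.02.
Formula: S_i = -8.02 - 3.52*i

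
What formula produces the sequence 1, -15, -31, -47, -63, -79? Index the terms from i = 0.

Check differences: -15 - 1 = -16
-31 - -15 = -16
Common difference d = -16.
First term a = 1.
Formula: S_i = 1 - 16*i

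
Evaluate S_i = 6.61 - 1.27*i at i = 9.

S_9 = 6.61 + -1.27*9 = 6.61 + -11.43 = -4.82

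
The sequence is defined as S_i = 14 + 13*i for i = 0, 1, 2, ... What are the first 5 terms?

This is an arithmetic sequence.
i=0: S_0 = 14 + 13*0 = 14
i=1: S_1 = 14 + 13*1 = 27
i=2: S_2 = 14 + 13*2 = 40
i=3: S_3 = 14 + 13*3 = 53
i=4: S_4 = 14 + 13*4 = 66
The first 5 terms are: [14, 27, 40, 53, 66]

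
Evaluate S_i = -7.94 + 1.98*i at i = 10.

S_10 = -7.94 + 1.98*10 = -7.94 + 19.8 = 11.86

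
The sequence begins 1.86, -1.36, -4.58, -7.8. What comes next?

Differences: -1.36 - 1.86 = -3.22
This is an arithmetic sequence with common difference d = -3.22.
Next term = -7.8 + -3.22 = -11.02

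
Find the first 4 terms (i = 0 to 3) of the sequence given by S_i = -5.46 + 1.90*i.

This is an arithmetic sequence.
i=0: S_0 = -5.46 + 1.9*0 = -5.46
i=1: S_1 = -5.46 + 1.9*1 = -3.56
i=2: S_2 = -5.46 + 1.9*2 = -1.66
i=3: S_3 = -5.46 + 1.9*3 = 0.24
The first 4 terms are: [-5.46, -3.56, -1.66, 0.24]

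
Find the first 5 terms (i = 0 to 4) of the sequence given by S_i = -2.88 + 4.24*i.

This is an arithmetic sequence.
i=0: S_0 = -2.88 + 4.24*0 = -2.88
i=1: S_1 = -2.88 + 4.24*1 = 1.36
i=2: S_2 = -2.88 + 4.24*2 = 5.6
i=3: S_3 = -2.88 + 4.24*3 = 9.84
i=4: S_4 = -2.88 + 4.24*4 = 14.08
The first 5 terms are: [-2.88, 1.36, 5.6, 9.84, 14.08]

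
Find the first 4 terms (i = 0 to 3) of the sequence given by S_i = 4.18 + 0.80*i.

This is an arithmetic sequence.
i=0: S_0 = 4.18 + 0.8*0 = 4.18
i=1: S_1 = 4.18 + 0.8*1 = 4.98
i=2: S_2 = 4.18 + 0.8*2 = 5.78
i=3: S_3 = 4.18 + 0.8*3 = 6.58
The first 4 terms are: [4.18, 4.98, 5.78, 6.58]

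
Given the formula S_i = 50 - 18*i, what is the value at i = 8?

S_8 = 50 + -18*8 = 50 + -144 = -94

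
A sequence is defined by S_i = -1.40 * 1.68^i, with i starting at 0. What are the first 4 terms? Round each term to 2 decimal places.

This is a geometric sequence.
i=0: S_0 = -1.4 * 1.68^0 = -1.4
i=1: S_1 = -1.4 * 1.68^1 ≈ -2.35
i=2: S_2 = -1.4 * 1.68^2 ≈ -3.95
i=3: S_3 = -1.4 * 1.68^3 ≈ -6.64
The first 4 terms are: [-1.4, -2.35, -3.95, -6.64]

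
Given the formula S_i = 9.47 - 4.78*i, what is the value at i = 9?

S_9 = 9.47 + -4.78*9 = 9.47 + -43.02 = -33.55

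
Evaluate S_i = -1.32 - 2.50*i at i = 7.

S_7 = -1.32 + -2.5*7 = -1.32 + -17.5 = -18.82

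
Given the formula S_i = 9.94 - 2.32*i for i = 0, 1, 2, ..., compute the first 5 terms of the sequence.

This is an arithmetic sequence.
i=0: S_0 = 9.94 + -2.32*0 = 9.94
i=1: S_1 = 9.94 + -2.32*1 = 7.62
i=2: S_2 = 9.94 + -2.32*2 = 5.3
i=3: S_3 = 9.94 + -2.32*3 = 2.98
i=4: S_4 = 9.94 + -2.32*4 = 0.66
The first 5 terms are: [9.94, 7.62, 5.3, 2.98, 0.66]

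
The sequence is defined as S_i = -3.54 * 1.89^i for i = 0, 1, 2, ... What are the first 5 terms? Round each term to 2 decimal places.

This is a geometric sequence.
i=0: S_0 = -3.54 * 1.89^0 = -3.54
i=1: S_1 = -3.54 * 1.89^1 ≈ -6.69
i=2: S_2 = -3.54 * 1.89^2 ≈ -12.65
i=3: S_3 = -3.54 * 1.89^3 ≈ -23.9
i=4: S_4 = -3.54 * 1.89^4 ≈ -45.17
The first 5 terms are: [-3.54, -6.69, -12.65, -23.9, -45.17]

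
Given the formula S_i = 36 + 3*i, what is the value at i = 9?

S_9 = 36 + 3*9 = 36 + 27 = 63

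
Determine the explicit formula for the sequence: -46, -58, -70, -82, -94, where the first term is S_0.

Check differences: -58 - -46 = -12
-70 - -58 = -12
Common difference d = -12.
First term a = -46.
Formula: S_i = -46 - 12*i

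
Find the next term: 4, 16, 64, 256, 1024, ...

Ratios: 16 / 4 = 4.0
This is a geometric sequence with common ratio r = 4.
Next term = 1024 * 4 = 4096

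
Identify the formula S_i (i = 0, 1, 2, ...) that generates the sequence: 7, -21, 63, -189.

Check ratios: -21 / 7 = -3.0
Common ratio r = -3.
First term a = 7.
Formula: S_i = 7 * (-3)^i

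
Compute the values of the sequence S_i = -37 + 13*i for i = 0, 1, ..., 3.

This is an arithmetic sequence.
i=0: S_0 = -37 + 13*0 = -37
i=1: S_1 = -37 + 13*1 = -24
i=2: S_2 = -37 + 13*2 = -11
i=3: S_3 = -37 + 13*3 = 2
The first 4 terms are: [-37, -24, -11, 2]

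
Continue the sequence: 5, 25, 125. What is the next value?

Ratios: 25 / 5 = 5.0
This is a geometric sequence with common ratio r = 5.
Next term = 125 * 5 = 625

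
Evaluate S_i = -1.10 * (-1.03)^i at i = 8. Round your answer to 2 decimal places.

S_8 = -1.1 * (-1.03)^8 ≈ -1.1 * 1.2668 ≈ -1.39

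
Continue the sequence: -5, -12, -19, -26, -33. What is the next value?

Differences: -12 - -5 = -7
This is an arithmetic sequence with common difference d = -7.
Next term = -33 + -7 = -40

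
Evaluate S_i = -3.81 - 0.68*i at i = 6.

S_6 = -3.81 + -0.68*6 = -3.81 + -4.08 = -7.89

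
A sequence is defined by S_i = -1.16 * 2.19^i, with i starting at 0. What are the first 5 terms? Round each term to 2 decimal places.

This is a geometric sequence.
i=0: S_0 = -1.16 * 2.19^0 = -1.16
i=1: S_1 = -1.16 * 2.19^1 ≈ -2.54
i=2: S_2 = -1.16 * 2.19^2 ≈ -5.56
i=3: S_3 = -1.16 * 2.19^3 ≈ -12.18
i=4: S_4 = -1.16 * 2.19^4 ≈ -26.68
The first 5 terms are: [-1.16, -2.54, -5.56, -12.18, -26.68]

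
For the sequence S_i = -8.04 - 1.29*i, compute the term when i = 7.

S_7 = -8.04 + -1.29*7 = -8.04 + -9.03 = -17.07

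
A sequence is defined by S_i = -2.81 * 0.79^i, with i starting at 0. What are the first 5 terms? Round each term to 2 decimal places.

This is a geometric sequence.
i=0: S_0 = -2.81 * 0.79^0 = -2.81
i=1: S_1 = -2.81 * 0.79^1 ≈ -2.22
i=2: S_2 = -2.81 * 0.79^2 ≈ -1.75
i=3: S_3 = -2.81 * 0.79^3 ≈ -1.39
i=4: S_4 = -2.81 * 0.79^4 ≈ -1.09
The first 5 terms are: [-2.81, -2.22, -1.75, -1.39, -1.09]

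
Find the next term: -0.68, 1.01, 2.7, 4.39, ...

Differences: 1.01 - -0.68 = 1.69
This is an arithmetic sequence with common difference d = 1.69.
Next term = 4.39 + 1.69 = 6.08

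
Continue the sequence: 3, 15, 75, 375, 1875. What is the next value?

Ratios: 15 / 3 = 5.0
This is a geometric sequence with common ratio r = 5.
Next term = 1875 * 5 = 9375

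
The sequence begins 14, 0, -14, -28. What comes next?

Differences: 0 - 14 = -14
This is an arithmetic sequence with common difference d = -14.
Next term = -28 + -14 = -42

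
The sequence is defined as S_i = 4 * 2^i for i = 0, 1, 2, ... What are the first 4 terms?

This is a geometric sequence.
i=0: S_0 = 4 * 2^0 = 4
i=1: S_1 = 4 * 2^1 = 8
i=2: S_2 = 4 * 2^2 = 16
i=3: S_3 = 4 * 2^3 = 32
The first 4 terms are: [4, 8, 16, 32]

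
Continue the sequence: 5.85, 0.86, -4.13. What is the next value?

Differences: 0.86 - 5.85 = -4.99
This is an arithmetic sequence with common difference d = -4.99.
Next term = -4.13 + -4.99 = -9.12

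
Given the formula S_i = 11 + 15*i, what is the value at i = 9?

S_9 = 11 + 15*9 = 11 + 135 = 146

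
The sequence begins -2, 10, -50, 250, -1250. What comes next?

Ratios: 10 / -2 = -5.0
This is a geometric sequence with common ratio r = -5.
Next term = -1250 * -5 = 6250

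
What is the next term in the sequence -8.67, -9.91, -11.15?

Differences: -9.91 - -8.67 = -1.24
This is an arithmetic sequence with common difference d = -1.24.
Next term = -11.15 + -1.24 = -12.39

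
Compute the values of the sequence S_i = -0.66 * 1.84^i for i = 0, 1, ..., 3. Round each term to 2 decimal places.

This is a geometric sequence.
i=0: S_0 = -0.66 * 1.84^0 = -0.66
i=1: S_1 = -0.66 * 1.84^1 ≈ -1.21
i=2: S_2 = -0.66 * 1.84^2 ≈ -2.23
i=3: S_3 = -0.66 * 1.84^3 ≈ -4.11
The first 4 terms are: [-0.66, -1.21, -2.23, -4.11]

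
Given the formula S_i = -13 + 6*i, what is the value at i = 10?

S_10 = -13 + 6*10 = -13 + 60 = 47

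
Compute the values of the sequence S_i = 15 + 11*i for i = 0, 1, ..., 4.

This is an arithmetic sequence.
i=0: S_0 = 15 + 11*0 = 15
i=1: S_1 = 15 + 11*1 = 26
i=2: S_2 = 15 + 11*2 = 37
i=3: S_3 = 15 + 11*3 = 48
i=4: S_4 = 15 + 11*4 = 59
The first 5 terms are: [15, 26, 37, 48, 59]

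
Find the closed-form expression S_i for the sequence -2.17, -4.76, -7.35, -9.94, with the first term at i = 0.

Check differences: -4.76 - -2.17 = -2.59
-7.35 - -4.76 = -2.59
Common difference d = -2.59.
First term a = -2.17.
Formula: S_i = -2.17 - 2.59*i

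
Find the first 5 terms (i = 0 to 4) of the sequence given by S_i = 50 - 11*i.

This is an arithmetic sequence.
i=0: S_0 = 50 + -11*0 = 50
i=1: S_1 = 50 + -11*1 = 39
i=2: S_2 = 50 + -11*2 = 28
i=3: S_3 = 50 + -11*3 = 17
i=4: S_4 = 50 + -11*4 = 6
The first 5 terms are: [50, 39, 28, 17, 6]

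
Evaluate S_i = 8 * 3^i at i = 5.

S_5 = 8 * 3^5 = 8 * 243 = 1944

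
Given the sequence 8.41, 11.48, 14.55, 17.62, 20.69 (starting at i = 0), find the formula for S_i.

Check differences: 11.48 - 8.41 = 3.07
14.55 - 11.48 = 3.07
Common difference d = 3.07.
First term a = 8.41.
Formula: S_i = 8.41 + 3.07*i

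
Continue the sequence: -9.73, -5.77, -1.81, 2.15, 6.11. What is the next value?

Differences: -5.77 - -9.73 = 3.96
This is an arithmetic sequence with common difference d = 3.96.
Next term = 6.11 + 3.96 = 10.07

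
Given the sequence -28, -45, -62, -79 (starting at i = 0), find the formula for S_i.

Check differences: -45 - -28 = -17
-62 - -45 = -17
Common difference d = -17.
First term a = -28.
Formula: S_i = -28 - 17*i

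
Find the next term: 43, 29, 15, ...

Differences: 29 - 43 = -14
This is an arithmetic sequence with common difference d = -14.
Next term = 15 + -14 = 1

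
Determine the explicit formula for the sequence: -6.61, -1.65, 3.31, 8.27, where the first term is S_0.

Check differences: -1.65 - -6.61 = 4.96
3.31 - -1.65 = 4.96
Common difference d = 4.96.
First term a = -6.61.
Formula: S_i = -6.61 + 4.96*i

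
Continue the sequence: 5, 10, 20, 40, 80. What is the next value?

Ratios: 10 / 5 = 2.0
This is a geometric sequence with common ratio r = 2.
Next term = 80 * 2 = 160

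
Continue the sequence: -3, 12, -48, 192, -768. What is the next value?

Ratios: 12 / -3 = -4.0
This is a geometric sequence with common ratio r = -4.
Next term = -768 * -4 = 3072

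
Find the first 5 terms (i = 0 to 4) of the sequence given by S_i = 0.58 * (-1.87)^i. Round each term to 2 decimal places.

This is a geometric sequence.
i=0: S_0 = 0.58 * (-1.87)^0 = 0.58
i=1: S_1 = 0.58 * (-1.87)^1 ≈ -1.08
i=2: S_2 = 0.58 * (-1.87)^2 ≈ 2.03
i=3: S_3 = 0.58 * (-1.87)^3 ≈ -3.79
i=4: S_4 = 0.58 * (-1.87)^4 ≈ 7.09
The first 5 terms are: [0.58, -1.08, 2.03, -3.79, 7.09]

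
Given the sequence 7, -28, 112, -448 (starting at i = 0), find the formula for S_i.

Check ratios: -28 / 7 = -4.0
Common ratio r = -4.
First term a = 7.
Formula: S_i = 7 * (-4)^i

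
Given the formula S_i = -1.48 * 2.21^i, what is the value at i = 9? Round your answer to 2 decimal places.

S_9 = -1.48 * 2.21^9 ≈ -1.48 * 1257.5651 ≈ -1861.2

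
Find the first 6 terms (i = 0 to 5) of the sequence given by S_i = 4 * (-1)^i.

This is a geometric sequence.
i=0: S_0 = 4 * (-1)^0 = 4
i=1: S_1 = 4 * (-1)^1 = -4
i=2: S_2 = 4 * (-1)^2 = 4
i=3: S_3 = 4 * (-1)^3 = -4
i=4: S_4 = 4 * (-1)^4 = 4
i=5: S_5 = 4 * (-1)^5 = -4
The first 6 terms are: [4, -4, 4, -4, 4, -4]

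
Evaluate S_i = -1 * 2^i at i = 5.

S_5 = -1 * 2^5 = -1 * 32 = -32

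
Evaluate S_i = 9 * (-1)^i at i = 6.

S_6 = 9 * (-1)^6 = 9 * 1 = 9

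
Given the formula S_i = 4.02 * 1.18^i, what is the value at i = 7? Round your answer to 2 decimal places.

S_7 = 4.02 * 1.18^7 ≈ 4.02 * 3.1855 ≈ 12.81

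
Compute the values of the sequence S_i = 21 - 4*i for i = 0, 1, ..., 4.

This is an arithmetic sequence.
i=0: S_0 = 21 + -4*0 = 21
i=1: S_1 = 21 + -4*1 = 17
i=2: S_2 = 21 + -4*2 = 13
i=3: S_3 = 21 + -4*3 = 9
i=4: S_4 = 21 + -4*4 = 5
The first 5 terms are: [21, 17, 13, 9, 5]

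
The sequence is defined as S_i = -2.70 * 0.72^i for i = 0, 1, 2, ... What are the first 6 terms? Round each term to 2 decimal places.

This is a geometric sequence.
i=0: S_0 = -2.7 * 0.72^0 = -2.7
i=1: S_1 = -2.7 * 0.72^1 ≈ -1.94
i=2: S_2 = -2.7 * 0.72^2 ≈ -1.4
i=3: S_3 = -2.7 * 0.72^3 ≈ -1.01
i=4: S_4 = -2.7 * 0.72^4 ≈ -0.73
i=5: S_5 = -2.7 * 0.72^5 ≈ -0.52
The first 6 terms are: [-2.7, -1.94, -1.4, -1.01, -0.73, -0.52]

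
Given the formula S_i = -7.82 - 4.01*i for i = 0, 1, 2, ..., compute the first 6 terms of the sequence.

This is an arithmetic sequence.
i=0: S_0 = -7.82 + -4.01*0 = -7.82
i=1: S_1 = -7.82 + -4.01*1 = -11.83
i=2: S_2 = -7.82 + -4.01*2 = -15.84
i=3: S_3 = -7.82 + -4.01*3 = -19.85
i=4: S_4 = -7.82 + -4.01*4 = -23.86
i=5: S_5 = -7.82 + -4.01*5 = -27.87
The first 6 terms are: [-7.82, -11.83, -15.84, -19.85, -23.86, -27.87]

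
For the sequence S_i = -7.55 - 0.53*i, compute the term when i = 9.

S_9 = -7.55 + -0.53*9 = -7.55 + -4.77 = -12.32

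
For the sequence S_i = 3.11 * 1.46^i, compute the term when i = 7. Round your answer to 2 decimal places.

S_7 = 3.11 * 1.46^7 ≈ 3.11 * 14.1407 ≈ 43.98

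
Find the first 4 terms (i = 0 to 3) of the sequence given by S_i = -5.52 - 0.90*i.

This is an arithmetic sequence.
i=0: S_0 = -5.52 + -0.9*0 = -5.52
i=1: S_1 = -5.52 + -0.9*1 = -6.42
i=2: S_2 = -5.52 + -0.9*2 = -7.32
i=3: S_3 = -5.52 + -0.9*3 = -8.22
The first 4 terms are: [-5.52, -6.42, -7.32, -8.22]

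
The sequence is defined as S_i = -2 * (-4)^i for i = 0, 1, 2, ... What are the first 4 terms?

This is a geometric sequence.
i=0: S_0 = -2 * (-4)^0 = -2
i=1: S_1 = -2 * (-4)^1 = 8
i=2: S_2 = -2 * (-4)^2 = -32
i=3: S_3 = -2 * (-4)^3 = 128
The first 4 terms are: [-2, 8, -32, 128]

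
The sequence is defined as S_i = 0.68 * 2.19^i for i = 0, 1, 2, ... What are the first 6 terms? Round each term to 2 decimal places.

This is a geometric sequence.
i=0: S_0 = 0.68 * 2.19^0 = 0.68
i=1: S_1 = 0.68 * 2.19^1 ≈ 1.49
i=2: S_2 = 0.68 * 2.19^2 ≈ 3.26
i=3: S_3 = 0.68 * 2.19^3 ≈ 7.14
i=4: S_4 = 0.68 * 2.19^4 ≈ 15.64
i=5: S_5 = 0.68 * 2.19^5 ≈ 34.26
The first 6 terms are: [0.68, 1.49, 3.26, 7.14, 15.64, 34.26]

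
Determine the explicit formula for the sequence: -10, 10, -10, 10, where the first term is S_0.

Check ratios: 10 / -10 = -1.0
Common ratio r = -1.
First term a = -10.
Formula: S_i = -10 * (-1)^i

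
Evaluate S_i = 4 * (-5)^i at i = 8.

S_8 = 4 * (-5)^8 = 4 * 390625 = 1562500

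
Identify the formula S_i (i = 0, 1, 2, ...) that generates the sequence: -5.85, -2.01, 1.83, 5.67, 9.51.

Check differences: -2.01 - -5.85 = 3.84
1.83 - -2.01 = 3.84
Common difference d = 3.84.
First term a = -5.85.
Formula: S_i = -5.85 + 3.84*i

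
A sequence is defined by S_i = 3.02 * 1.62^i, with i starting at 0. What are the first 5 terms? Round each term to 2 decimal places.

This is a geometric sequence.
i=0: S_0 = 3.02 * 1.62^0 = 3.02
i=1: S_1 = 3.02 * 1.62^1 ≈ 4.89
i=2: S_2 = 3.02 * 1.62^2 ≈ 7.93
i=3: S_3 = 3.02 * 1.62^3 ≈ 12.84
i=4: S_4 = 3.02 * 1.62^4 ≈ 20.8
The first 5 terms are: [3.02, 4.89, 7.93, 12.84, 20.8]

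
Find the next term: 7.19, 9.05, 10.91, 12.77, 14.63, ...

Differences: 9.05 - 7.19 = 1.86
This is an arithmetic sequence with common difference d = 1.86.
Next term = 14.63 + 1.86 = 16.49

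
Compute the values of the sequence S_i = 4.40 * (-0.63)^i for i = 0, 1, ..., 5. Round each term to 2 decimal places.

This is a geometric sequence.
i=0: S_0 = 4.4 * (-0.63)^0 = 4.4
i=1: S_1 = 4.4 * (-0.63)^1 ≈ -2.77
i=2: S_2 = 4.4 * (-0.63)^2 ≈ 1.75
i=3: S_3 = 4.4 * (-0.63)^3 ≈ -1.1
i=4: S_4 = 4.4 * (-0.63)^4 ≈ 0.69
i=5: S_5 = 4.4 * (-0.63)^5 ≈ -0.44
The first 6 terms are: [4.4, -2.77, 1.75, -1.1, 0.69, -0.44]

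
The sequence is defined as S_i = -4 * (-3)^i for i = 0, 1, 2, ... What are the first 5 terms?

This is a geometric sequence.
i=0: S_0 = -4 * (-3)^0 = -4
i=1: S_1 = -4 * (-3)^1 = 12
i=2: S_2 = -4 * (-3)^2 = -36
i=3: S_3 = -4 * (-3)^3 = 108
i=4: S_4 = -4 * (-3)^4 = -324
The first 5 terms are: [-4, 12, -36, 108, -324]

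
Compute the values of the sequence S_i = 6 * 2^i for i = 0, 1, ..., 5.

This is a geometric sequence.
i=0: S_0 = 6 * 2^0 = 6
i=1: S_1 = 6 * 2^1 = 12
i=2: S_2 = 6 * 2^2 = 24
i=3: S_3 = 6 * 2^3 = 48
i=4: S_4 = 6 * 2^4 = 96
i=5: S_5 = 6 * 2^5 = 192
The first 6 terms are: [6, 12, 24, 48, 96, 192]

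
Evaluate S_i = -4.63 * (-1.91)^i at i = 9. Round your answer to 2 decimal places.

S_9 = -4.63 * (-1.91)^9 ≈ -4.63 * -338.2987 ≈ 1566.32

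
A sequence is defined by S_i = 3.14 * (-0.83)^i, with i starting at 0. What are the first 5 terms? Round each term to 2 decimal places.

This is a geometric sequence.
i=0: S_0 = 3.14 * (-0.83)^0 = 3.14
i=1: S_1 = 3.14 * (-0.83)^1 ≈ -2.61
i=2: S_2 = 3.14 * (-0.83)^2 ≈ 2.16
i=3: S_3 = 3.14 * (-0.83)^3 ≈ -1.8
i=4: S_4 = 3.14 * (-0.83)^4 ≈ 1.49
The first 5 terms are: [3.14, -2.61, 2.16, -1.8, 1.49]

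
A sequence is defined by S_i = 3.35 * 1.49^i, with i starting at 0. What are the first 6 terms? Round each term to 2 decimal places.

This is a geometric sequence.
i=0: S_0 = 3.35 * 1.49^0 = 3.35
i=1: S_1 = 3.35 * 1.49^1 ≈ 4.99
i=2: S_2 = 3.35 * 1.49^2 ≈ 7.44
i=3: S_3 = 3.35 * 1.49^3 ≈ 11.08
i=4: S_4 = 3.35 * 1.49^4 ≈ 16.51
i=5: S_5 = 3.35 * 1.49^5 ≈ 24.6
The first 6 terms are: [3.35, 4.99, 7.44, 11.08, 16.51, 24.6]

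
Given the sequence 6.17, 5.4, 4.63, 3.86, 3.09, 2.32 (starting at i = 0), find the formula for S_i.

Check differences: 5.4 - 6.17 = -0.77
4.63 - 5.4 = -0.77
Common difference d = -0.77.
First term a = 6.17.
Formula: S_i = 6.17 - 0.77*i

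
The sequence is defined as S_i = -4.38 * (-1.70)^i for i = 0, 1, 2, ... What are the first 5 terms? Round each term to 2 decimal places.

This is a geometric sequence.
i=0: S_0 = -4.38 * (-1.7)^0 = -4.38
i=1: S_1 = -4.38 * (-1.7)^1 ≈ 7.45
i=2: S_2 = -4.38 * (-1.7)^2 ≈ -12.66
i=3: S_3 = -4.38 * (-1.7)^3 ≈ 21.52
i=4: S_4 = -4.38 * (-1.7)^4 ≈ -36.58
The first 5 terms are: [-4.38, 7.45, -12.66, 21.52, -36.58]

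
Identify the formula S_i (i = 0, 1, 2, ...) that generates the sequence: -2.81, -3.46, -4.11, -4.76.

Check differences: -3.46 - -2.81 = -0.65
-4.11 - -3.46 = -0.65
Common difference d = -0.65.
First term a = -2.81.
Formula: S_i = -2.81 - 0.65*i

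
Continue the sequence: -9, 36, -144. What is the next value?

Ratios: 36 / -9 = -4.0
This is a geometric sequence with common ratio r = -4.
Next term = -144 * -4 = 576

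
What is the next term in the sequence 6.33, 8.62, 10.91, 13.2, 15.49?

Differences: 8.62 - 6.33 = 2.29
This is an arithmetic sequence with common difference d = 2.29.
Next term = 15.49 + 2.29 = 17.78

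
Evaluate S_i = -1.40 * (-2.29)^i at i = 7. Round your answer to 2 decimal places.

S_7 = -1.4 * (-2.29)^7 ≈ -1.4 * -330.2542 ≈ 462.36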